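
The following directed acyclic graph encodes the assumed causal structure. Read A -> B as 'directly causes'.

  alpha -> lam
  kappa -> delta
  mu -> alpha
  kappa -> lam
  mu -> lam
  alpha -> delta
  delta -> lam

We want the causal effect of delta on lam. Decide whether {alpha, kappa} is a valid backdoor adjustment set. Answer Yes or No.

Yes

Backdoor paths from delta to lam (paths whose first edge points into delta):
  P1: delta <- kappa -> lam
  P2: delta <- alpha <- mu -> lam
  P3: delta <- alpha -> lam
Condition 1 (no descendant of delta in the set): holds — descendants of delta are {lam}; none are in {alpha, kappa}.
Condition 2 (every backdoor path blocked by {alpha, kappa}):
  P1: blocked at fork node kappa ∈ conditioning set.
  P2: blocked at chain node alpha ∈ conditioning set.
  P3: blocked at fork node alpha ∈ conditioning set.
{alpha, kappa} satisfies the backdoor criterion.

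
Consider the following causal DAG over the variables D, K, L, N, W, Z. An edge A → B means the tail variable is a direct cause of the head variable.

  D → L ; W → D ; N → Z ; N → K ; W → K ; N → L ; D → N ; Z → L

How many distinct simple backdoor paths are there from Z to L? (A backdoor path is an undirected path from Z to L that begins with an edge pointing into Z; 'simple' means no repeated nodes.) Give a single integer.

3

A backdoor path from Z to L is any simple undirected path whose first edge points into Z (i.e. leaves Z via a parent).
Parents of Z: {N}.
Enumerating:
  P1: Z <- N <- D -> L
  P2: Z <- N -> K <- W -> D -> L
  P3: Z <- N -> L
That exhausts the simple backdoor paths. Count: 3.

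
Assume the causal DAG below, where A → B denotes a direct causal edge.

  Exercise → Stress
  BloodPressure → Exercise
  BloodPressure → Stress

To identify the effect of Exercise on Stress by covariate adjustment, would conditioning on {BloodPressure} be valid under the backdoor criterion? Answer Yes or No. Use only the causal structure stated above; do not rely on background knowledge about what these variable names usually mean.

Backdoor paths from Exercise to Stress (paths whose first edge points into Exercise):
  P1: Exercise <- BloodPressure -> Stress
Condition 1 (no descendant of Exercise in the set): holds — descendants of Exercise are {Stress}; none are in {BloodPressure}.
Condition 2 (every backdoor path blocked by {BloodPressure}):
  P1: blocked at fork node BloodPressure ∈ conditioning set.
{BloodPressure} satisfies the backdoor criterion.

Yes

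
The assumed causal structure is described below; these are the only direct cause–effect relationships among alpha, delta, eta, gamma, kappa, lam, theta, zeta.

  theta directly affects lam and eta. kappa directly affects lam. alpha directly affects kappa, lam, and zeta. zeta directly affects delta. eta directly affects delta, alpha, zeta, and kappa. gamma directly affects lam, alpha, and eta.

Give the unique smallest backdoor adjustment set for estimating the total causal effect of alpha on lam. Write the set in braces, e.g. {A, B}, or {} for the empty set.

{eta, gamma}

Variables eligible for adjustment (non-descendants of alpha, excluding alpha and lam): {eta, gamma, theta}.
Backdoor paths from alpha to lam:
  P1: alpha <- gamma -> eta <- theta -> lam
  P2: alpha <- gamma -> eta -> kappa -> lam
  P3: alpha <- gamma -> lam
  P4: alpha <- eta <- gamma -> lam
  P5: alpha <- eta <- theta -> lam
  P6: alpha <- eta -> kappa -> lam
The empty set is not sufficient: P2 (alpha <- gamma -> eta -> kappa -> lam) has no collider blocking it and no conditioned non-collider, so it is open.
Try {eta, gamma}:
  P1: blocked at fork node gamma ∈ conditioning set.
  P2: blocked at fork node gamma ∈ conditioning set.
  P3: blocked at fork node gamma ∈ conditioning set.
  P4: blocked at chain node eta ∈ conditioning set.
  P5: blocked at chain node eta ∈ conditioning set.
  P6: blocked at fork node eta ∈ conditioning set.
{eta, gamma} contains no descendant of alpha and blocks every backdoor path.
Every element of {eta, gamma} is needed (dropping eta leaves P5 open; dropping gamma leaves P1 open), so no proper subset is valid.
Among all size-2 subsets of the eligible variables, only {eta, gamma} blocks every backdoor path, so it is the unique smallest valid adjustment set.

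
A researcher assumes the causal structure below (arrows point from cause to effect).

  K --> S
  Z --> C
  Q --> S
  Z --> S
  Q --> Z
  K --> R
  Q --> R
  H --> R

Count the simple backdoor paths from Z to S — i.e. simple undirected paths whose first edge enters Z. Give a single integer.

A backdoor path from Z to S is any simple undirected path whose first edge points into Z (i.e. leaves Z via a parent).
Parents of Z: {Q}.
Enumerating:
  P1: Z <- Q -> R <- K -> S
  P2: Z <- Q -> S
That exhausts the simple backdoor paths. Count: 2.

2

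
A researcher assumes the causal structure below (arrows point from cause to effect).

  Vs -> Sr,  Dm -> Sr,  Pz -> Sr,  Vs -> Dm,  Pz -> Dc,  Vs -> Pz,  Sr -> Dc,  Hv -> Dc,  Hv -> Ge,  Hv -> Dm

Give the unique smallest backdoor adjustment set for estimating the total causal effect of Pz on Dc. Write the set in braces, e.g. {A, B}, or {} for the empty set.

Variables eligible for adjustment (non-descendants of Pz, excluding Pz and Dc): {Dm, Ge, Hv, Vs}.
Backdoor paths from Pz to Dc:
  P1: Pz <- Vs -> Dm <- Hv -> Dc
  P2: Pz <- Vs -> Dm -> Sr -> Dc
  P3: Pz <- Vs -> Sr <- Dm <- Hv -> Dc
  P4: Pz <- Vs -> Sr -> Dc
The empty set is not sufficient: P2 (Pz <- Vs -> Dm -> Sr -> Dc) has no collider blocking it and no conditioned non-collider, so it is open.
Try {Vs}:
  P1: blocked at fork node Vs ∈ conditioning set.
  P2: blocked at fork node Vs ∈ conditioning set.
  P3: blocked at fork node Vs ∈ conditioning set.
  P4: blocked at fork node Vs ∈ conditioning set.
{Vs} contains no descendant of Pz and blocks every backdoor path.
No other singleton works — e.g. {Hv} leaves P2 open — so {Vs} is the unique smallest valid adjustment set.

{Vs}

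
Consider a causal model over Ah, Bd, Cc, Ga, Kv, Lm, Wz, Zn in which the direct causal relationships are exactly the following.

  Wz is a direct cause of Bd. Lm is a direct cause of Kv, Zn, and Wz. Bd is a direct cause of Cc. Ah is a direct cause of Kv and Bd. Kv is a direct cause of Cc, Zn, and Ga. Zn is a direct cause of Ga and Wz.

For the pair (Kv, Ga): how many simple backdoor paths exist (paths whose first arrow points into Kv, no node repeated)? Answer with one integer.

A backdoor path from Kv to Ga is any simple undirected path whose first edge points into Kv (i.e. leaves Kv via a parent).
Parents of Kv: {Ah, Lm}.
Enumerating:
  P1: Kv <- Lm -> Zn -> Ga
  P2: Kv <- Lm -> Wz <- Zn -> Ga
  P3: Kv <- Ah -> Bd <- Wz <- Lm -> Zn -> Ga
  P4: Kv <- Ah -> Bd <- Wz <- Zn -> Ga
That exhausts the simple backdoor paths. Count: 4.

4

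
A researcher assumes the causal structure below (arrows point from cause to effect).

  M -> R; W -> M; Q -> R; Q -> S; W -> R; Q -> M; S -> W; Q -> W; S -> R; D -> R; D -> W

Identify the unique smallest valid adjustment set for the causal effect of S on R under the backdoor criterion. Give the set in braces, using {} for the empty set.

{Q}

Variables eligible for adjustment (non-descendants of S, excluding S and R): {D, Q}.
Backdoor paths from S to R:
  P1: S <- Q -> W <- D -> R
  P2: S <- Q -> W -> M -> R
  P3: S <- Q -> W -> R
  P4: S <- Q -> M <- W <- D -> R
  P5: S <- Q -> M <- W -> R
  P6: S <- Q -> M -> R
  P7: S <- Q -> R
The empty set is not sufficient: P2 (S <- Q -> W -> M -> R) has no collider blocking it and no conditioned non-collider, so it is open.
Try {Q}:
  P1: blocked at fork node Q ∈ conditioning set.
  P2: blocked at fork node Q ∈ conditioning set.
  P3: blocked at fork node Q ∈ conditioning set.
  P4: blocked at fork node Q ∈ conditioning set.
  P5: blocked at fork node Q ∈ conditioning set.
  P6: blocked at fork node Q ∈ conditioning set.
  P7: blocked at fork node Q ∈ conditioning set.
{Q} contains no descendant of S and blocks every backdoor path.
No other singleton works — e.g. {D} leaves P2 open — so {Q} is the unique smallest valid adjustment set.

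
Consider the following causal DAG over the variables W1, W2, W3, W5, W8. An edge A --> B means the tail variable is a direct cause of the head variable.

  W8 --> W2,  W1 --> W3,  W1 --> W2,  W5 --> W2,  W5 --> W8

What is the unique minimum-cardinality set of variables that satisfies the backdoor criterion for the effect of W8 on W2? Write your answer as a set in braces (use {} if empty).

Variables eligible for adjustment (non-descendants of W8, excluding W8 and W2): {W1, W3, W5}.
Backdoor paths from W8 to W2:
  P1: W8 <- W5 -> W2
The empty set is not sufficient: P1 (W8 <- W5 -> W2) has no collider blocking it and no conditioned non-collider, so it is open.
Try {W5}:
  P1: blocked at fork node W5 ∈ conditioning set.
{W5} contains no descendant of W8 and blocks every backdoor path.
No other singleton works — e.g. {W1} leaves P1 open — so {W5} is the unique smallest valid adjustment set.

{W5}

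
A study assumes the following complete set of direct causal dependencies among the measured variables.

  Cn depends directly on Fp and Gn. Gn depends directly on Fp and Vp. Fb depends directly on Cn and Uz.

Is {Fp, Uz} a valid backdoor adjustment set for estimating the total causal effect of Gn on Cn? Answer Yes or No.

Backdoor paths from Gn to Cn (paths whose first edge points into Gn):
  P1: Gn <- Fp -> Cn
Condition 1 (no descendant of Gn in the set): holds — descendants of Gn are {Cn, Fb}; none are in {Fp, Uz}.
Condition 2 (every backdoor path blocked by {Fp, Uz}):
  P1: blocked at fork node Fp ∈ conditioning set.
{Fp, Uz} satisfies the backdoor criterion.

Yes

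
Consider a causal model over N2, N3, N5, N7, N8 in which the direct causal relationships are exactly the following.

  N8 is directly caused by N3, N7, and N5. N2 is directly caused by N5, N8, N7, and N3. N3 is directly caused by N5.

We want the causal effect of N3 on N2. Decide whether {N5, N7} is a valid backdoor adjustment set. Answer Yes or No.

Backdoor paths from N3 to N2 (paths whose first edge points into N3):
  P1: N3 <- N5 -> N8 <- N7 -> N2
  P2: N3 <- N5 -> N8 -> N2
  P3: N3 <- N5 -> N2
Condition 1 (no descendant of N3 in the set): holds — descendants of N3 are {N2, N8}; none are in {N5, N7}.
Condition 2 (every backdoor path blocked by {N5, N7}):
  P1: blocked at fork node N5 ∈ conditioning set.
  P2: blocked at fork node N5 ∈ conditioning set.
  P3: blocked at fork node N5 ∈ conditioning set.
{N5, N7} satisfies the backdoor criterion.

Yes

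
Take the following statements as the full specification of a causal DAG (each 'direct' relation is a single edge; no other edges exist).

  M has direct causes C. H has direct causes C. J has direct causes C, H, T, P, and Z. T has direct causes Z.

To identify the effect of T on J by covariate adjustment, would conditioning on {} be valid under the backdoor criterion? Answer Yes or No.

Backdoor paths from T to J (paths whose first edge points into T):
  P1: T <- Z -> J
Condition 1 (no descendant of T in the set): holds — descendants of T are {J}; none are in {}.
Condition 2 (every backdoor path blocked by {}):
  P1: open — no interior node is in the conditioning set.
{} does not satisfy the backdoor criterion.

No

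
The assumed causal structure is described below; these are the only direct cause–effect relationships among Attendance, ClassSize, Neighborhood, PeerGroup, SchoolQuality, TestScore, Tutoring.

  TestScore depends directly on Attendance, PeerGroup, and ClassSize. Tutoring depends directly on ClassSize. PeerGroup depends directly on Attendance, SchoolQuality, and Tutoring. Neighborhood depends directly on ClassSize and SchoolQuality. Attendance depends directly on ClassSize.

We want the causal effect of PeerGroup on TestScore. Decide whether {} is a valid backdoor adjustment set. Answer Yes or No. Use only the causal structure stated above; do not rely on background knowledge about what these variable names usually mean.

Backdoor paths from PeerGroup to TestScore (paths whose first edge points into PeerGroup):
  P1: PeerGroup <- Tutoring <- ClassSize -> Attendance -> TestScore
  P2: PeerGroup <- Tutoring <- ClassSize -> TestScore
  P3: PeerGroup <- SchoolQuality -> Neighborhood <- ClassSize -> Attendance -> TestScore
  P4: PeerGroup <- SchoolQuality -> Neighborhood <- ClassSize -> TestScore
  P5: PeerGroup <- Attendance <- ClassSize -> TestScore
  P6: PeerGroup <- Attendance -> TestScore
Condition 1 (no descendant of PeerGroup in the set): holds — descendants of PeerGroup are {TestScore}; none are in {}.
Condition 2 (every backdoor path blocked by {}):
  P1: open — no interior node is in the conditioning set.
  P2: open — no interior node is in the conditioning set.
  P3: blocked at collider Neighborhood (neither it nor any descendant is in the conditioning set).
  P4: blocked at collider Neighborhood (neither it nor any descendant is in the conditioning set).
  P5: open — no interior node is in the conditioning set.
  P6: open — no interior node is in the conditioning set.
{} does not satisfy the backdoor criterion.

No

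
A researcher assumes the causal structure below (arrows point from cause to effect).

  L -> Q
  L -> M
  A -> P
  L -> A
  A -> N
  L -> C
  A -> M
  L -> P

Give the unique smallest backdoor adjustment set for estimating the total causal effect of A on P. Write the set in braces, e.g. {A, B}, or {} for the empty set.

Variables eligible for adjustment (non-descendants of A, excluding A and P): {C, L, Q}.
Backdoor paths from A to P:
  P1: A <- L -> P
The empty set is not sufficient: P1 (A <- L -> P) has no collider blocking it and no conditioned non-collider, so it is open.
Try {L}:
  P1: blocked at fork node L ∈ conditioning set.
{L} contains no descendant of A and blocks every backdoor path.
No other singleton works — e.g. {Q} leaves P1 open — so {L} is the unique smallest valid adjustment set.

{L}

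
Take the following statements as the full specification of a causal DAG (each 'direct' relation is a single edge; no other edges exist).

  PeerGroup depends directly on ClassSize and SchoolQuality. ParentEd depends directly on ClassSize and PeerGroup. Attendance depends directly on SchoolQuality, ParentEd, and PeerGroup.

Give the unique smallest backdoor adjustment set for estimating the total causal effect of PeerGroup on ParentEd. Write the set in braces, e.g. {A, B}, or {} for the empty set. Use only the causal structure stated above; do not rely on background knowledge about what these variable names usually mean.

Variables eligible for adjustment (non-descendants of PeerGroup, excluding PeerGroup and ParentEd): {ClassSize, SchoolQuality}.
Backdoor paths from PeerGroup to ParentEd:
  P1: PeerGroup <- ClassSize -> ParentEd
  P2: PeerGroup <- SchoolQuality -> Attendance <- ParentEd
The empty set is not sufficient: P1 (PeerGroup <- ClassSize -> ParentEd) has no collider blocking it and no conditioned non-collider, so it is open.
Try {ClassSize}:
  P1: blocked at fork node ClassSize ∈ conditioning set.
  P2: blocked at collider Attendance (neither it nor any descendant is in the conditioning set).
{ClassSize} contains no descendant of PeerGroup and blocks every backdoor path.
No other singleton works — e.g. {SchoolQuality} leaves P1 open — so {ClassSize} is the unique smallest valid adjustment set.

{ClassSize}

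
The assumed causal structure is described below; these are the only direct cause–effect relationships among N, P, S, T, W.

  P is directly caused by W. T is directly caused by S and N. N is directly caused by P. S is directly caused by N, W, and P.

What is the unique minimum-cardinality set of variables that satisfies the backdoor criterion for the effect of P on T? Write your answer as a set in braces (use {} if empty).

{W}

Variables eligible for adjustment (non-descendants of P, excluding P and T): {W}.
Backdoor paths from P to T:
  P1: P <- W -> S <- N -> T
  P2: P <- W -> S -> T
The empty set is not sufficient: P2 (P <- W -> S -> T) has no collider blocking it and no conditioned non-collider, so it is open.
Try {W}:
  P1: blocked at fork node W ∈ conditioning set.
  P2: blocked at fork node W ∈ conditioning set.
{W} contains no descendant of P and blocks every backdoor path.
{W} is the unique smallest valid adjustment set.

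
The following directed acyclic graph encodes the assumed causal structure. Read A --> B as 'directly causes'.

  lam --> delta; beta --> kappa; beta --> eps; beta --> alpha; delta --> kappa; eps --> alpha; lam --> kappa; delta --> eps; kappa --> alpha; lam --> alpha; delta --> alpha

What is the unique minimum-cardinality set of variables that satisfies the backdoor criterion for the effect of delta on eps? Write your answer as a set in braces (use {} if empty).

{}

Variables eligible for adjustment (non-descendants of delta, excluding delta and eps): {beta, lam}.
Backdoor paths from delta to eps:
  P1: delta <- lam -> kappa <- beta -> eps
  P2: delta <- lam -> kappa <- beta -> alpha <- eps
  P3: delta <- lam -> kappa -> alpha <- beta -> eps
  P4: delta <- lam -> kappa -> alpha <- eps
  P5: delta <- lam -> alpha <- beta -> eps
  P6: delta <- lam -> alpha <- eps
  P7: delta <- lam -> alpha <- kappa <- beta -> eps
Each backdoor path contains an unconditioned collider, so every path is already blocked with the empty conditioning set:
  P1: blocked at collider kappa (neither it nor any descendant is in the conditioning set).
  P2: blocked at collider kappa (neither it nor any descendant is in the conditioning set).
  P3: blocked at collider alpha (neither it nor any descendant is in the conditioning set).
  P4: blocked at collider alpha (neither it nor any descendant is in the conditioning set).
  P5: blocked at collider alpha (neither it nor any descendant is in the conditioning set).
  P6: blocked at collider alpha (neither it nor any descendant is in the conditioning set).
  P7: blocked at collider alpha (neither it nor any descendant is in the conditioning set).
The empty set is therefore the unique smallest valid set.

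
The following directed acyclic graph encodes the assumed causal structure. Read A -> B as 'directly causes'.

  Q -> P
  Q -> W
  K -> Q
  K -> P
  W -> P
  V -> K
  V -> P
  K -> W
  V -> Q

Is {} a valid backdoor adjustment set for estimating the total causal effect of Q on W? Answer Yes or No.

No

Backdoor paths from Q to W (paths whose first edge points into Q):
  P1: Q <- V -> K -> W
  P2: Q <- V -> K -> P <- W
  P3: Q <- V -> P <- K -> W
  P4: Q <- V -> P <- W
  P5: Q <- K <- V -> P <- W
  P6: Q <- K -> W
  P7: Q <- K -> P <- W
Condition 1 (no descendant of Q in the set): holds — descendants of Q are {P, W}; none are in {}.
Condition 2 (every backdoor path blocked by {}):
  P1: open — no interior node is in the conditioning set.
  P2: blocked at collider P (neither it nor any descendant is in the conditioning set).
  P3: blocked at collider P (neither it nor any descendant is in the conditioning set).
  P4: blocked at collider P (neither it nor any descendant is in the conditioning set).
  P5: blocked at collider P (neither it nor any descendant is in the conditioning set).
  P6: open — no interior node is in the conditioning set.
  P7: blocked at collider P (neither it nor any descendant is in the conditioning set).
{} does not satisfy the backdoor criterion.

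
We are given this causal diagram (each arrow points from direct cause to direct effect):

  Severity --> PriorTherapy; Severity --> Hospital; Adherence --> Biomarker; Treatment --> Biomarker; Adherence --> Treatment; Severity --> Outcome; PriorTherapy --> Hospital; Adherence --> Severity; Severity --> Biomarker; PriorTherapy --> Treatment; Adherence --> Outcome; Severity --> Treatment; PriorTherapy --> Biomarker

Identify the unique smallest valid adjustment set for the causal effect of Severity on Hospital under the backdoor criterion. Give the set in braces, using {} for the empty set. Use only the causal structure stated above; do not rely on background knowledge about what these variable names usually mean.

Variables eligible for adjustment (non-descendants of Severity, excluding Severity and Hospital): {Adherence}.
Backdoor paths from Severity to Hospital:
  P1: Severity <- Adherence -> Treatment <- PriorTherapy -> Hospital
  P2: Severity <- Adherence -> Treatment -> Biomarker <- PriorTherapy -> Hospital
  P3: Severity <- Adherence -> Biomarker <- PriorTherapy -> Hospital
  P4: Severity <- Adherence -> Biomarker <- Treatment <- PriorTherapy -> Hospital
Each backdoor path contains an unconditioned collider, so every path is already blocked with the empty conditioning set:
  P1: blocked at collider Treatment (neither it nor any descendant is in the conditioning set).
  P2: blocked at collider Biomarker (neither it nor any descendant is in the conditioning set).
  P3: blocked at collider Biomarker (neither it nor any descendant is in the conditioning set).
  P4: blocked at collider Biomarker (neither it nor any descendant is in the conditioning set).
The empty set is therefore the unique smallest valid set.

{}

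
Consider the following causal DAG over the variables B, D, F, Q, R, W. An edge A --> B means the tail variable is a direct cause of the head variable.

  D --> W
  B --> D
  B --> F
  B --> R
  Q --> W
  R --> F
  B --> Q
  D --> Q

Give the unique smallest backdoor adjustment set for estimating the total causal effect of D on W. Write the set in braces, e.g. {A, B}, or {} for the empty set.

Variables eligible for adjustment (non-descendants of D, excluding D and W): {B, F, R}.
Backdoor paths from D to W:
  P1: D <- B -> Q -> W
The empty set is not sufficient: P1 (D <- B -> Q -> W) has no collider blocking it and no conditioned non-collider, so it is open.
Try {B}:
  P1: blocked at fork node B ∈ conditioning set.
{B} contains no descendant of D and blocks every backdoor path.
No other singleton works — e.g. {R} leaves P1 open — so {B} is the unique smallest valid adjustment set.

{B}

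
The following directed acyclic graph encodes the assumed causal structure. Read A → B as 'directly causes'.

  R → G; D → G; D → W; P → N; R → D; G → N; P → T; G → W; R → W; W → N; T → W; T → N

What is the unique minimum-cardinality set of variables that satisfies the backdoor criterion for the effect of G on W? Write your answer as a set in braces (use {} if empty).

Variables eligible for adjustment (non-descendants of G, excluding G and W): {D, P, R, T}.
Backdoor paths from G to W:
  P1: G <- R -> D -> W
  P2: G <- R -> W
  P3: G <- D <- R -> W
  P4: G <- D -> W
The empty set is not sufficient: P1 (G <- R -> D -> W) has no collider blocking it and no conditioned non-collider, so it is open.
Try {D, R}:
  P1: blocked at fork node R ∈ conditioning set.
  P2: blocked at fork node R ∈ conditioning set.
  P3: blocked at chain node D ∈ conditioning set.
  P4: blocked at fork node D ∈ conditioning set.
{D, R} contains no descendant of G and blocks every backdoor path.
Every element of {D, R} is needed (dropping D leaves P4 open; dropping R leaves P2 open), so no proper subset is valid.
Among all size-2 subsets of the eligible variables, only {D, R} blocks every backdoor path, so it is the unique smallest valid adjustment set.

{D, R}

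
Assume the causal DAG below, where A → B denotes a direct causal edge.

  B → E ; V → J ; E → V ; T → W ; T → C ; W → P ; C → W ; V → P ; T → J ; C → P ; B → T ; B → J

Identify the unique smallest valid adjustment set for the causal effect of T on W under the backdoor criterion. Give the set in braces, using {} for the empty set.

Variables eligible for adjustment (non-descendants of T, excluding T and W): {B, E, V}.
Backdoor paths from T to W:
  P1: T <- B -> E -> V -> P <- C -> W
  P2: T <- B -> E -> V -> P <- W
  P3: T <- B -> J <- V -> P <- C -> W
  P4: T <- B -> J <- V -> P <- W
Each backdoor path contains an unconditioned collider, so every path is already blocked with the empty conditioning set:
  P1: blocked at collider P (neither it nor any descendant is in the conditioning set).
  P2: blocked at collider P (neither it nor any descendant is in the conditioning set).
  P3: blocked at collider J (neither it nor any descendant is in the conditioning set).
  P4: blocked at collider J (neither it nor any descendant is in the conditioning set).
The empty set is therefore the unique smallest valid set.

{}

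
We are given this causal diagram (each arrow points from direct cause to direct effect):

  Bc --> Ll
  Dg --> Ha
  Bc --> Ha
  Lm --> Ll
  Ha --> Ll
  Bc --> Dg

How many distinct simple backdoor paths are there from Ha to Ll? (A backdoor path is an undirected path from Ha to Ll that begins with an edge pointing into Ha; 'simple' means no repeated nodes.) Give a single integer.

A backdoor path from Ha to Ll is any simple undirected path whose first edge points into Ha (i.e. leaves Ha via a parent).
Parents of Ha: {Bc, Dg}.
Enumerating:
  P1: Ha <- Bc -> Ll
  P2: Ha <- Dg <- Bc -> Ll
That exhausts the simple backdoor paths. Count: 2.

2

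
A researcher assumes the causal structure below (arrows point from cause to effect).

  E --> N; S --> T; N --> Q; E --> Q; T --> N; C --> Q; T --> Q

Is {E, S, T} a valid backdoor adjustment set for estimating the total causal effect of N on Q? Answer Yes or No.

Yes

Backdoor paths from N to Q (paths whose first edge points into N):
  P1: N <- E -> Q
  P2: N <- T -> Q
Condition 1 (no descendant of N in the set): holds — descendants of N are {Q}; none are in {E, S, T}.
Condition 2 (every backdoor path blocked by {E, S, T}):
  P1: blocked at fork node E ∈ conditioning set.
  P2: blocked at fork node T ∈ conditioning set.
{E, S, T} satisfies the backdoor criterion.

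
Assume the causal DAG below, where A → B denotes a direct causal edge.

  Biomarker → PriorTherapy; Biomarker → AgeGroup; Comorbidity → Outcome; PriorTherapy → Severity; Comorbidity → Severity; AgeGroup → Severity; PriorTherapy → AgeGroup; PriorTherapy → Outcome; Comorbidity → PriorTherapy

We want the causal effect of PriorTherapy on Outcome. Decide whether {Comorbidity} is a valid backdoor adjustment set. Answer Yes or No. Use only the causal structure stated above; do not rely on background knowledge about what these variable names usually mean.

Backdoor paths from PriorTherapy to Outcome (paths whose first edge points into PriorTherapy):
  P1: PriorTherapy <- Comorbidity -> Outcome
  P2: PriorTherapy <- Biomarker -> AgeGroup -> Severity <- Comorbidity -> Outcome
Condition 1 (no descendant of PriorTherapy in the set): holds — descendants of PriorTherapy are {AgeGroup, Outcome, Severity}; none are in {Comorbidity}.
Condition 2 (every backdoor path blocked by {Comorbidity}):
  P1: blocked at fork node Comorbidity ∈ conditioning set.
  P2: blocked at collider Severity (neither it nor any descendant is in the conditioning set).
{Comorbidity} satisfies the backdoor criterion.

Yes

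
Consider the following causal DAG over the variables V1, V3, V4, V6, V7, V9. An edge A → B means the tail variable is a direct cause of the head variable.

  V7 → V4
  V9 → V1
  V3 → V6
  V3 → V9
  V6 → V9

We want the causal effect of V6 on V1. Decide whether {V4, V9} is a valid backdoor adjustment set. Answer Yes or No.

Backdoor paths from V6 to V1 (paths whose first edge points into V6):
  P1: V6 <- V3 -> V9 -> V1
Condition 1 (no descendant of V6 in the set): FAILS — V9 is a descendant of V6.
Condition 2 (every backdoor path blocked by {V4, V9}):
  P1: blocked at chain node V9 ∈ conditioning set.
{V4, V9} does not satisfy the backdoor criterion.

No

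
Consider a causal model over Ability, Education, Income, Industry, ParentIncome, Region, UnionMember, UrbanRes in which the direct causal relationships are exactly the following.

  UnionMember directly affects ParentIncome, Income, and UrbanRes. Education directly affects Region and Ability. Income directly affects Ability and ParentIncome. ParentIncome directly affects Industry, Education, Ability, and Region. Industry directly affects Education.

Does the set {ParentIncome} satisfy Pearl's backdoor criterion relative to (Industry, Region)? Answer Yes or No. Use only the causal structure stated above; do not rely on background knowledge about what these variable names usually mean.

Yes

Backdoor paths from Industry to Region (paths whose first edge points into Industry):
  P1: Industry <- ParentIncome <- UnionMember -> Income -> Ability <- Education -> Region
  P2: Industry <- ParentIncome <- Income -> Ability <- Education -> Region
  P3: Industry <- ParentIncome -> Education -> Region
  P4: Industry <- ParentIncome -> Ability <- Education -> Region
  P5: Industry <- ParentIncome -> Region
Condition 1 (no descendant of Industry in the set): holds — descendants of Industry are {Ability, Education, Region}; none are in {ParentIncome}.
Condition 2 (every backdoor path blocked by {ParentIncome}):
  P1: blocked at chain node ParentIncome ∈ conditioning set.
  P2: blocked at chain node ParentIncome ∈ conditioning set.
  P3: blocked at fork node ParentIncome ∈ conditioning set.
  P4: blocked at fork node ParentIncome ∈ conditioning set.
  P5: blocked at fork node ParentIncome ∈ conditioning set.
{ParentIncome} satisfies the backdoor criterion.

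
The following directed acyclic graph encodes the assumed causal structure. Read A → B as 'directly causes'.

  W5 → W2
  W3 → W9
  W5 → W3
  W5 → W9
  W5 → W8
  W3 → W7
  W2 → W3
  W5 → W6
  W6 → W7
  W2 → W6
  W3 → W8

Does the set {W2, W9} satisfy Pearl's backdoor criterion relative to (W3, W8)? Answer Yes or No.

Backdoor paths from W3 to W8 (paths whose first edge points into W3):
  P1: W3 <- W5 -> W8
  P2: W3 <- W2 <- W5 -> W8
  P3: W3 <- W2 -> W6 <- W5 -> W8
Condition 1 (no descendant of W3 in the set): FAILS — W9 is a descendant of W3.
Condition 2 (every backdoor path blocked by {W2, W9}):
  P1: open — no interior node is in the conditioning set.
  P2: blocked at chain node W2 ∈ conditioning set.
  P3: blocked at fork node W2 ∈ conditioning set.
{W2, W9} does not satisfy the backdoor criterion.

No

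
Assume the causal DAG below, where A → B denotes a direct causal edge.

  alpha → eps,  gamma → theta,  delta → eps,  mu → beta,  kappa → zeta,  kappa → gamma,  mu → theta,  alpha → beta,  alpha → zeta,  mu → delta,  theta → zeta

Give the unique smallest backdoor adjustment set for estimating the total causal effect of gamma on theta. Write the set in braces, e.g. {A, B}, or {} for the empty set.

{}

Variables eligible for adjustment (non-descendants of gamma, excluding gamma and theta): {alpha, beta, delta, eps, kappa, mu}.
Backdoor paths from gamma to theta:
  P1: gamma <- kappa -> zeta <- alpha -> eps <- delta <- mu -> theta
  P2: gamma <- kappa -> zeta <- alpha -> beta <- mu -> theta
  P3: gamma <- kappa -> zeta <- theta
Each backdoor path contains an unconditioned collider, so every path is already blocked with the empty conditioning set:
  P1: blocked at collider zeta (neither it nor any descendant is in the conditioning set).
  P2: blocked at collider zeta (neither it nor any descendant is in the conditioning set).
  P3: blocked at collider zeta (neither it nor any descendant is in the conditioning set).
The empty set is therefore the unique smallest valid set.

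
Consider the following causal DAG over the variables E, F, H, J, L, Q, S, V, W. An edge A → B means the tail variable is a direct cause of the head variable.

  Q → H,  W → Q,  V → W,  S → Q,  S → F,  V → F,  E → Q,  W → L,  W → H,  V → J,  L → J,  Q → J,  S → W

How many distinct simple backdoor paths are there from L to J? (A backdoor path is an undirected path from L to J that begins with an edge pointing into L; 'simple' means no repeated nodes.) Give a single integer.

A backdoor path from L to J is any simple undirected path whose first edge points into L (i.e. leaves L via a parent).
Parents of L: {W}.
Enumerating:
  P1: L <- W <- V -> F <- S -> Q -> J
  P2: L <- W <- V -> J
  P3: L <- W <- S -> F <- V -> J
  P4: L <- W <- S -> Q -> J
  P5: L <- W -> Q <- S -> F <- V -> J
  P6: L <- W -> Q -> J
  P7: L <- W -> H <- Q <- S -> F <- V -> J
  P8: L <- W -> H <- Q -> J
That exhausts the simple backdoor paths. Count: 8.

8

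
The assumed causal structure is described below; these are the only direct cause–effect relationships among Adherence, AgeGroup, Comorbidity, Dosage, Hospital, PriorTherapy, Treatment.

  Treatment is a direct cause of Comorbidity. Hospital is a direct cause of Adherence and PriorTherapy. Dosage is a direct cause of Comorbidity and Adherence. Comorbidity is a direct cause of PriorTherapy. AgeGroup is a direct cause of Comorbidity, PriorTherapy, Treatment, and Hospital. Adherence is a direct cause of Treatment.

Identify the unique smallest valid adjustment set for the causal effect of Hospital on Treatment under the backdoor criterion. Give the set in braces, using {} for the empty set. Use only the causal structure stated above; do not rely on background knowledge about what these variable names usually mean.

Variables eligible for adjustment (non-descendants of Hospital, excluding Hospital and Treatment): {AgeGroup, Dosage}.
Backdoor paths from Hospital to Treatment:
  P1: Hospital <- AgeGroup -> Treatment
  P2: Hospital <- AgeGroup -> Comorbidity <- Dosage -> Adherence -> Treatment
  P3: Hospital <- AgeGroup -> Comorbidity <- Treatment
  P4: Hospital <- AgeGroup -> PriorTherapy <- Comorbidity <- Dosage -> Adherence -> Treatment
  P5: Hospital <- AgeGroup -> PriorTherapy <- Comorbidity <- Treatment
The empty set is not sufficient: P1 (Hospital <- AgeGroup -> Treatment) has no collider blocking it and no conditioned non-collider, so it is open.
Try {AgeGroup}:
  P1: blocked at fork node AgeGroup ∈ conditioning set.
  P2: blocked at fork node AgeGroup ∈ conditioning set.
  P3: blocked at fork node AgeGroup ∈ conditioning set.
  P4: blocked at fork node AgeGroup ∈ conditioning set.
  P5: blocked at fork node AgeGroup ∈ conditioning set.
{AgeGroup} contains no descendant of Hospital and blocks every backdoor path.
No other singleton works — e.g. {Dosage} leaves P1 open — so {AgeGroup} is the unique smallest valid adjustment set.

{AgeGroup}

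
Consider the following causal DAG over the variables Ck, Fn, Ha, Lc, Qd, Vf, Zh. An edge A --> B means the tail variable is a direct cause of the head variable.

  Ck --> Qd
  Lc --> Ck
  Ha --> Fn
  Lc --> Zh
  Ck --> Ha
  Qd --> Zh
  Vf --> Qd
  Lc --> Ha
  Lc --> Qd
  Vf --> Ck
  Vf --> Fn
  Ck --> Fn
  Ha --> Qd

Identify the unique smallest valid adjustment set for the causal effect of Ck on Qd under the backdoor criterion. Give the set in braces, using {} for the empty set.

{Lc, Vf}

Variables eligible for adjustment (non-descendants of Ck, excluding Ck and Qd): {Lc, Vf}.
Backdoor paths from Ck to Qd:
  P1: Ck <- Lc -> Ha -> Qd
  P2: Ck <- Lc -> Ha -> Fn <- Vf -> Qd
  P3: Ck <- Lc -> Qd
  P4: Ck <- Lc -> Zh <- Qd
  P5: Ck <- Vf -> Qd
  P6: Ck <- Vf -> Fn <- Ha <- Lc -> Qd
  P7: Ck <- Vf -> Fn <- Ha <- Lc -> Zh <- Qd
  P8: Ck <- Vf -> Fn <- Ha -> Qd
The empty set is not sufficient: P1 (Ck <- Lc -> Ha -> Qd) has no collider blocking it and no conditioned non-collider, so it is open.
Try {Lc, Vf}:
  P1: blocked at fork node Lc ∈ conditioning set.
  P2: blocked at fork node Lc ∈ conditioning set.
  P3: blocked at fork node Lc ∈ conditioning set.
  P4: blocked at fork node Lc ∈ conditioning set.
  P5: blocked at fork node Vf ∈ conditioning set.
  P6: blocked at fork node Vf ∈ conditioning set.
  P7: blocked at fork node Vf ∈ conditioning set.
  P8: blocked at fork node Vf ∈ conditioning set.
{Lc, Vf} contains no descendant of Ck and blocks every backdoor path.
Every element of {Lc, Vf} is needed (dropping Lc leaves P1 open; dropping Vf leaves P5 open), so no proper subset is valid.
Among all size-2 subsets of the eligible variables, only {Lc, Vf} blocks every backdoor path, so it is the unique smallest valid adjustment set.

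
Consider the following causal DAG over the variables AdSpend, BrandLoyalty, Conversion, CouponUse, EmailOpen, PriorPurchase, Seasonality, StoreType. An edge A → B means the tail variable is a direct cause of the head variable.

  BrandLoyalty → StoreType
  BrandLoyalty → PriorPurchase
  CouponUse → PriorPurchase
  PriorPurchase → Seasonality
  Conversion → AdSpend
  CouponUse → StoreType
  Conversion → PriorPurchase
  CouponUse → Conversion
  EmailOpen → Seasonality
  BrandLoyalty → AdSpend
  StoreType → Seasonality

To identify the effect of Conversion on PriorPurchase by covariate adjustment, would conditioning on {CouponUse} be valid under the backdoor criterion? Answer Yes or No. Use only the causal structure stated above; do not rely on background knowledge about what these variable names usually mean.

Backdoor paths from Conversion to PriorPurchase (paths whose first edge points into Conversion):
  P1: Conversion <- CouponUse -> StoreType <- BrandLoyalty -> PriorPurchase
  P2: Conversion <- CouponUse -> StoreType -> Seasonality <- PriorPurchase
  P3: Conversion <- CouponUse -> PriorPurchase
Condition 1 (no descendant of Conversion in the set): holds — descendants of Conversion are {AdSpend, PriorPurchase, Seasonality}; none are in {CouponUse}.
Condition 2 (every backdoor path blocked by {CouponUse}):
  P1: blocked at fork node CouponUse ∈ conditioning set.
  P2: blocked at fork node CouponUse ∈ conditioning set.
  P3: blocked at fork node CouponUse ∈ conditioning set.
{CouponUse} satisfies the backdoor criterion.

Yes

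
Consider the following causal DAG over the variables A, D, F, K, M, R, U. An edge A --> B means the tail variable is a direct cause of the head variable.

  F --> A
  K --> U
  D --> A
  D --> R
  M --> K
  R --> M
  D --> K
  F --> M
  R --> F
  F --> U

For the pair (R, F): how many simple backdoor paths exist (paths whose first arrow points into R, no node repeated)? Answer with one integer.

A backdoor path from R to F is any simple undirected path whose first edge points into R (i.e. leaves R via a parent).
Parents of R: {D}.
Enumerating:
  P1: R <- D -> K <- M <- F
  P2: R <- D -> K -> U <- F
  P3: R <- D -> A <- F
That exhausts the simple backdoor paths. Count: 3.

3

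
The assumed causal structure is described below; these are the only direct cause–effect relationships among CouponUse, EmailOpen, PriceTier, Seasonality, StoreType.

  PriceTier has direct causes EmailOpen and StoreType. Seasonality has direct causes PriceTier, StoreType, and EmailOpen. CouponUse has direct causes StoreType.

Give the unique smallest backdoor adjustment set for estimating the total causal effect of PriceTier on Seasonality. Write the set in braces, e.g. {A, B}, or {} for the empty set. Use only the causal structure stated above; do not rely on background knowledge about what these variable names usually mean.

Variables eligible for adjustment (non-descendants of PriceTier, excluding PriceTier and Seasonality): {CouponUse, EmailOpen, StoreType}.
Backdoor paths from PriceTier to Seasonality:
  P1: PriceTier <- EmailOpen -> Seasonality
  P2: PriceTier <- StoreType -> Seasonality
The empty set is not sufficient: P1 (PriceTier <- EmailOpen -> Seasonality) has no collider blocking it and no conditioned non-collider, so it is open.
Try {EmailOpen, StoreType}:
  P1: blocked at fork node EmailOpen ∈ conditioning set.
  P2: blocked at fork node StoreType ∈ conditioning set.
{EmailOpen, StoreType} contains no descendant of PriceTier and blocks every backdoor path.
Every element of {EmailOpen, StoreType} is needed (dropping EmailOpen leaves P1 open; dropping StoreType leaves P2 open), so no proper subset is valid.
Among all size-2 subsets of the eligible variables, only {EmailOpen, StoreType} blocks every backdoor path, so it is the unique smallest valid adjustment set.

{EmailOpen, StoreType}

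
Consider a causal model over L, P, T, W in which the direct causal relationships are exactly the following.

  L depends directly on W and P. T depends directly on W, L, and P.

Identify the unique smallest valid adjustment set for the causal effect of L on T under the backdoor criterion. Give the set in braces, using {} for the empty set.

{P, W}

Variables eligible for adjustment (non-descendants of L, excluding L and T): {P, W}.
Backdoor paths from L to T:
  P1: L <- P -> T
  P2: L <- W -> T
The empty set is not sufficient: P1 (L <- P -> T) has no collider blocking it and no conditioned non-collider, so it is open.
Try {P, W}:
  P1: blocked at fork node P ∈ conditioning set.
  P2: blocked at fork node W ∈ conditioning set.
{P, W} contains no descendant of L and blocks every backdoor path.
Every element of {P, W} is needed (dropping P leaves P1 open; dropping W leaves P2 open), so no proper subset is valid.
Among all size-2 subsets of the eligible variables, only {P, W} blocks every backdoor path, so it is the unique smallest valid adjustment set.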